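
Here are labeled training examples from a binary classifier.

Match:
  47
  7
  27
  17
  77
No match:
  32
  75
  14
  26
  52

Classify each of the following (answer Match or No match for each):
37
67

One predicate separates the groups cleanly: ends in digit 7.
37 → last digit 7 → Match.
67 → last digit 7 → Match.

Match, Match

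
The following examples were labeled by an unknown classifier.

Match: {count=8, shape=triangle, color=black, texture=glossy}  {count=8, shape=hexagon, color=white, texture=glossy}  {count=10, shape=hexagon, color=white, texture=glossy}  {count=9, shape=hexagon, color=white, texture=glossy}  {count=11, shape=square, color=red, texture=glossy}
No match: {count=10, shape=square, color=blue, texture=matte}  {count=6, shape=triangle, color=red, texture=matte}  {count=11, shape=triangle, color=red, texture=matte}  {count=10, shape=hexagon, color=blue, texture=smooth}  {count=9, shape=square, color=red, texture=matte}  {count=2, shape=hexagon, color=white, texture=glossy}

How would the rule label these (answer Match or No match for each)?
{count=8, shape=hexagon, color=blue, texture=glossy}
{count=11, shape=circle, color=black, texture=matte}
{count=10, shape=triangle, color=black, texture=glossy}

Every 'Match' example satisfies: texture is glossy AND count ≥ 6. None of the 'No match' examples do.
{count=8, shape=hexagon, color=blue, texture=glossy} — texture is glossy, count = 8, hence Match. {count=11, shape=circle, color=black, texture=matte} — texture is matte, count = 11, hence No match. {count=10, shape=triangle, color=black, texture=glossy} — texture is glossy, count = 10, hence Match.

Match, No match, Match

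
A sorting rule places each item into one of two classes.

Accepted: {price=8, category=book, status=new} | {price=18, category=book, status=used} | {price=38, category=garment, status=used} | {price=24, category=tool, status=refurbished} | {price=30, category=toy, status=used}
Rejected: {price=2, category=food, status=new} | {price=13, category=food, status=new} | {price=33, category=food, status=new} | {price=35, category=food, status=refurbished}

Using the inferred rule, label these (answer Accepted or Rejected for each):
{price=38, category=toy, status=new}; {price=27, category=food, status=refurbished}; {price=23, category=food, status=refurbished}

Accepted, Rejected, Rejected

One predicate separates the groups cleanly: category is not food.
{price=38, category=toy, status=new}: category is toy — matches, so Accepted.
{price=27, category=food, status=refurbished}: category is food — does not pass, so Rejected.
{price=23, category=food, status=refurbished}: category is food — does not pass, so Rejected.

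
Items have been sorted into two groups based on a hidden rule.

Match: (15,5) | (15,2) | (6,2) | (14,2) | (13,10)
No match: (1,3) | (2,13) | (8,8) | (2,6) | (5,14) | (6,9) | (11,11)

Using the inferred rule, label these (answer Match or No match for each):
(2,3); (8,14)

No match, No match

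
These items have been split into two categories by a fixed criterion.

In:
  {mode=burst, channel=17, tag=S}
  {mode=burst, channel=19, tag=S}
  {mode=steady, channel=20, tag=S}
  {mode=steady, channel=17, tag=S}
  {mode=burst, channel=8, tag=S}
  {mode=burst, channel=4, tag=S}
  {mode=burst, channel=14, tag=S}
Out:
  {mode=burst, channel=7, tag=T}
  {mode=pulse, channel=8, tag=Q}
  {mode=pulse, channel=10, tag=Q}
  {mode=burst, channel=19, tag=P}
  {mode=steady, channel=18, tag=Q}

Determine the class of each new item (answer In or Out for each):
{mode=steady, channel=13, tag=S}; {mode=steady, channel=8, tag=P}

In, Out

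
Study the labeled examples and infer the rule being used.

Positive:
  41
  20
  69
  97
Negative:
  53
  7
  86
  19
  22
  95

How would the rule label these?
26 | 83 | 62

Negative, Positive, Positive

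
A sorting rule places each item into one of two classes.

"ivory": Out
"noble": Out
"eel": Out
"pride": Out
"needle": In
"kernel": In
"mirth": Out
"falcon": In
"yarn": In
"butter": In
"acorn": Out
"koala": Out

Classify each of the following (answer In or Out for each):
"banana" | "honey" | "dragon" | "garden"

The rule appears to be: even length.
In: "banana", since length 6.
Out: "honey", since length 5.
In: "dragon", since length 6.
In: "garden", since length 6.

In, Out, In, In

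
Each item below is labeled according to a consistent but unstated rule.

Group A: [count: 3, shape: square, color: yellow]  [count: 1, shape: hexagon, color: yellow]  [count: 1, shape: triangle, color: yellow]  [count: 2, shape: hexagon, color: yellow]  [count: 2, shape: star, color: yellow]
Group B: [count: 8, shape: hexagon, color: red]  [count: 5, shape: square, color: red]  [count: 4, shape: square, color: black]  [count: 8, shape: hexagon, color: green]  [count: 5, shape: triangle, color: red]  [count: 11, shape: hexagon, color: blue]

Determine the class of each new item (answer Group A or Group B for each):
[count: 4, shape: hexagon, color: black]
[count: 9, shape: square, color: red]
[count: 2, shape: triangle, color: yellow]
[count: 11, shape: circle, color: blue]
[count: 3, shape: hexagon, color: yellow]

Group B, Group B, Group A, Group B, Group A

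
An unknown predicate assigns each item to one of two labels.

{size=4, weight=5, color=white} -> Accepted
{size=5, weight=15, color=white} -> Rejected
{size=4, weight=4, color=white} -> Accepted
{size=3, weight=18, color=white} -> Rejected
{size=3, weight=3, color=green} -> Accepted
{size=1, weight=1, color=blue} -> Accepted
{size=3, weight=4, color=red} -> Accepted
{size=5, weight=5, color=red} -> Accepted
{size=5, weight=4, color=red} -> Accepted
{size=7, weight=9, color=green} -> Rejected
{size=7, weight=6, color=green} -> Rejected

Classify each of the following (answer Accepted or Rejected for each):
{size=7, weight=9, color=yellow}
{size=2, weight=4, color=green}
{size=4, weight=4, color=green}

Rejected, Accepted, Accepted

All 'Accepted' examples share one property — weight ≤ 5 — and every 'Rejected' example lacks it.
{size=7, weight=9, color=yellow} — weight = 9, hence Rejected.
{size=2, weight=4, color=green} — weight = 4, hence Accepted.
{size=4, weight=4, color=green} — weight = 4, hence Accepted.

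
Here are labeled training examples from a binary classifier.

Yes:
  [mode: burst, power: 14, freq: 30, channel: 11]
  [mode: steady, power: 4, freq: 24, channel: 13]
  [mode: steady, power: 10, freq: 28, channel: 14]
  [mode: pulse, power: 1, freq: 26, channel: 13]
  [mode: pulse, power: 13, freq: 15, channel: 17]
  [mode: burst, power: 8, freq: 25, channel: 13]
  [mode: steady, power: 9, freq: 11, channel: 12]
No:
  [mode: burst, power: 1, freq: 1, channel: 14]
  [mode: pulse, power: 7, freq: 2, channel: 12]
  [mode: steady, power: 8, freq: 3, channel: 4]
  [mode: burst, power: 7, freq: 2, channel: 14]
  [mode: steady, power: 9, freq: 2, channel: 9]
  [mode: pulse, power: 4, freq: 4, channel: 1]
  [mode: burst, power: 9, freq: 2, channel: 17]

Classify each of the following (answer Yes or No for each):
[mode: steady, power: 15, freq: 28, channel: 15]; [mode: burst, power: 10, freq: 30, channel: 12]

Yes, Yes

The rule appears to be: freq ≥ 11.
[mode: steady, power: 15, freq: 28, channel: 15]: Yes (freq = 28).
[mode: burst, power: 10, freq: 30, channel: 12]: Yes (freq = 30).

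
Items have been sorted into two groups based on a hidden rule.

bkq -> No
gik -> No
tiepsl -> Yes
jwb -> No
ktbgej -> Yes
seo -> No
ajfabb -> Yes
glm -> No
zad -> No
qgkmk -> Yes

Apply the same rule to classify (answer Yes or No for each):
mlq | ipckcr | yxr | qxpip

No, Yes, No, Yes

The distinguishing property — length ≥ 5 — holds for all the 'Yes' cases and none of the 'No' cases.
mlq: No (length 3). ipckcr: Yes (length 6). yxr: No (length 3). qxpip: Yes (length 5).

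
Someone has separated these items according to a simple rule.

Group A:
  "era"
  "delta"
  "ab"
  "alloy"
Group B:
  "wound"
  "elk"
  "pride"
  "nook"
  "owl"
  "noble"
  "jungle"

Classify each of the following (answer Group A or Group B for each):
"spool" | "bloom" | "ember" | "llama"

Group B, Group B, Group B, Group A

Checking candidate rules against both groups, what survives is: contains 'a'.
"spool": no 'a' — does not fit, so Group B.
"bloom": no 'a' — does not fit, so Group B.
"ember": no 'a' — does not fit, so Group B.
"llama": has 'a' — qualifies, so Group A.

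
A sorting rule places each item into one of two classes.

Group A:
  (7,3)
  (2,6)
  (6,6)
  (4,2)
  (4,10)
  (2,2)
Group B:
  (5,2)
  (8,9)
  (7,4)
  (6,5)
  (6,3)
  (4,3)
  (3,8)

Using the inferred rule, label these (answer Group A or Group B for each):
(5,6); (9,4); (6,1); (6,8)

The classifier is using: sum is even.
(5,6) → 5+6 = 11 → Group B.
(9,4) → 9+4 = 13 → Group B.
(6,1) → 6+1 = 7 → Group B.
(6,8) → 6+8 = 14 → Group A.

Group B, Group B, Group B, Group A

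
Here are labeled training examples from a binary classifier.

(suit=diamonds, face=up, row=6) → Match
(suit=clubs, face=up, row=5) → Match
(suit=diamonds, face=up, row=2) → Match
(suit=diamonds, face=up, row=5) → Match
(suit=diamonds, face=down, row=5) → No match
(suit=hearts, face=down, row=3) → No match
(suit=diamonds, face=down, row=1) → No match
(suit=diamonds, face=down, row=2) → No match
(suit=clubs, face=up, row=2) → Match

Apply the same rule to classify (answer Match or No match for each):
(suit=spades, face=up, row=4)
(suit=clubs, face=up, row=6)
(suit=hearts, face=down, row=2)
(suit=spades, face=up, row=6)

All 'Match' examples share one property — face is up — and every 'No match' example lacks it.
(suit=spades, face=up, row=4): face is up — fits, so Match. (suit=clubs, face=up, row=6): face is up — fits, so Match. (suit=hearts, face=down, row=2): face is down — fails this test, so No match. (suit=spades, face=up, row=6): face is up — fits, so Match.

Match, Match, No match, Match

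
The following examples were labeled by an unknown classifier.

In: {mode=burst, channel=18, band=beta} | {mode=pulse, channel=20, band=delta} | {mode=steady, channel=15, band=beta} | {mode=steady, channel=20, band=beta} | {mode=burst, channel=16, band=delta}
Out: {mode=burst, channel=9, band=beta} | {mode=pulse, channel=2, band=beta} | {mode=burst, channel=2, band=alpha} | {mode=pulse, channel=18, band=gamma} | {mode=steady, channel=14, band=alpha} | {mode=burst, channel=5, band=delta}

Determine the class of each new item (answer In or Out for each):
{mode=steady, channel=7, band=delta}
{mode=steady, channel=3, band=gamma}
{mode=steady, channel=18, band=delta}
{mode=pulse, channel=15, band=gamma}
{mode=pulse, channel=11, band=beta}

A rule that fits every label: band is not gamma AND channel ≥ 15 — true of each 'In' example, false of each 'Out' one.
{mode=steady, channel=7, band=delta} → band is delta, channel = 7 → Out.
{mode=steady, channel=3, band=gamma} → band is gamma, channel = 3 → Out.
{mode=steady, channel=18, band=delta} → band is delta, channel = 18 → In.
{mode=pulse, channel=15, band=gamma} → band is gamma, channel = 15 → Out.
{mode=pulse, channel=11, band=beta} → band is beta, channel = 11 → Out.

Out, Out, In, Out, Out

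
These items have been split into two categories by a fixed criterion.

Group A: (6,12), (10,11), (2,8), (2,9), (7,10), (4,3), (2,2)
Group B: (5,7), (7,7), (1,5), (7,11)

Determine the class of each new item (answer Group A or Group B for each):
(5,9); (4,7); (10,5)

Group B, Group A, Group A

The simplest hypothesis consistent with all the labels is: product is even.
Group B: (5,9), since 5·9 = 45.
Group A: (4,7), since 4·7 = 28.
Group A: (10,5), since 10·5 = 50.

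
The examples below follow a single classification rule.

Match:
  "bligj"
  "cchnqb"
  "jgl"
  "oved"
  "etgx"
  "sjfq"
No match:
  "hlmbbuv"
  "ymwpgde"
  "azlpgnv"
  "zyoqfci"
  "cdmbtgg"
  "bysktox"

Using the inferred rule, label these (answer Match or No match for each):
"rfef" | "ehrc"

A rule that fits every label: length ≤ 6 — true of each 'Match' example, false of each 'No match' one.
Match: "rfef", since length 4.
Match: "ehrc", since length 4.

Match, Match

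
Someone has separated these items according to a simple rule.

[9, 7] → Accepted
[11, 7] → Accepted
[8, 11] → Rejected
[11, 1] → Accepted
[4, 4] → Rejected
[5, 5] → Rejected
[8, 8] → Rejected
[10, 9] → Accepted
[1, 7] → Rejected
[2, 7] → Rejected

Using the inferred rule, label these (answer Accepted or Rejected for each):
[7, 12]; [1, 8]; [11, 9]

Rejected, Rejected, Accepted

The rule appears to be: first > second.
Rejected: [7, 12], since 7 < 12. Rejected: [1, 8], since 1 < 8. Accepted: [11, 9], since 11 > 9.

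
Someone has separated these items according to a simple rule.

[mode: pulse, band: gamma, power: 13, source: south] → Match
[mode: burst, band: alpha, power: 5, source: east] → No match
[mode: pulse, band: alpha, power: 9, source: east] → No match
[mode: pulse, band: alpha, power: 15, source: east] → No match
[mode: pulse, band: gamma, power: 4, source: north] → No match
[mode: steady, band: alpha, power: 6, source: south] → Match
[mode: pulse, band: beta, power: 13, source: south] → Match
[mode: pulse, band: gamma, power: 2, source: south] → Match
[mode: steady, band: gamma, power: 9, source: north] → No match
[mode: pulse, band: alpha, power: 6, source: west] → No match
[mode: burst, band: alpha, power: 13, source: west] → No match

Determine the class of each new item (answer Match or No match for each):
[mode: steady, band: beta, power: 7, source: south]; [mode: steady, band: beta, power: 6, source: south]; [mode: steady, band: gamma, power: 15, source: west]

The common property of the 'Match' items is: source is south. No 'No match' item has it.

Match, Match, No match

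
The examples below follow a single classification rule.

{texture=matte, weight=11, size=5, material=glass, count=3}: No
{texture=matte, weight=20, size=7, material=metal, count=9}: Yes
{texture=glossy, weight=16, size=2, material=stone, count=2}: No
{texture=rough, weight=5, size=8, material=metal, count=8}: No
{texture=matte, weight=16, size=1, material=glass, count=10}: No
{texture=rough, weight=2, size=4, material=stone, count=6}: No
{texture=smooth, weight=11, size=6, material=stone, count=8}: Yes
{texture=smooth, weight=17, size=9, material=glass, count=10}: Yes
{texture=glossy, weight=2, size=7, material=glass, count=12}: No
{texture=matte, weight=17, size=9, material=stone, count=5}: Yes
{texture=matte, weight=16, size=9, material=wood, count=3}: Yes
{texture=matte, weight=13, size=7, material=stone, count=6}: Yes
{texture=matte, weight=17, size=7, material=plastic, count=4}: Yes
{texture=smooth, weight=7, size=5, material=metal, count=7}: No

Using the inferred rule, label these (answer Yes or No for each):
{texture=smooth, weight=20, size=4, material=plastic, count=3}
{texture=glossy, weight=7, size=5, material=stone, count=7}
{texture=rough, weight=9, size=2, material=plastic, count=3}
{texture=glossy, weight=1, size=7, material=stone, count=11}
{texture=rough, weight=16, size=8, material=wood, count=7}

No, No, No, No, Yes

One predicate separates the groups cleanly: size ≥ 6 AND weight ≥ 7.
{texture=smooth, weight=20, size=4, material=plastic, count=3} — size = 4, weight = 20, hence No.
{texture=glossy, weight=7, size=5, material=stone, count=7} — size = 5, weight = 7, hence No.
{texture=rough, weight=9, size=2, material=plastic, count=3} — size = 2, weight = 9, hence No.
{texture=glossy, weight=1, size=7, material=stone, count=11} — size = 7, weight = 1, hence No.
{texture=rough, weight=16, size=8, material=wood, count=7} — size = 8, weight = 16, hence Yes.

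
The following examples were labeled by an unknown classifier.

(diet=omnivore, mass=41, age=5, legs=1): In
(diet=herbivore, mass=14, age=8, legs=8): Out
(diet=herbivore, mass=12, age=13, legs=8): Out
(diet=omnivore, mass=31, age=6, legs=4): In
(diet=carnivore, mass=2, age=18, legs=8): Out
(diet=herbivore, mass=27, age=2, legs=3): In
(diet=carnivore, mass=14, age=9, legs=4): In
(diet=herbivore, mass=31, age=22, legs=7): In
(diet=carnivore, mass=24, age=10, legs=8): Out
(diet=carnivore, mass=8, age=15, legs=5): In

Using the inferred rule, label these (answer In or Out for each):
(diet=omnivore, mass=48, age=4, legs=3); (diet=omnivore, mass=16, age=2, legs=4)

In, In

Every 'In' example satisfies: legs ≤ 7. None of the 'Out' examples do.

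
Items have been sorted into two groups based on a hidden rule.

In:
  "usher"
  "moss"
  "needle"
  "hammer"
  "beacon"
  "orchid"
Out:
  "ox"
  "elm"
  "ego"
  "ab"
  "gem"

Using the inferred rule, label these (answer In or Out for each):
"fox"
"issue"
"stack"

The simplest hypothesis consistent with all the labels is: length ≥ 4.

Out, In, In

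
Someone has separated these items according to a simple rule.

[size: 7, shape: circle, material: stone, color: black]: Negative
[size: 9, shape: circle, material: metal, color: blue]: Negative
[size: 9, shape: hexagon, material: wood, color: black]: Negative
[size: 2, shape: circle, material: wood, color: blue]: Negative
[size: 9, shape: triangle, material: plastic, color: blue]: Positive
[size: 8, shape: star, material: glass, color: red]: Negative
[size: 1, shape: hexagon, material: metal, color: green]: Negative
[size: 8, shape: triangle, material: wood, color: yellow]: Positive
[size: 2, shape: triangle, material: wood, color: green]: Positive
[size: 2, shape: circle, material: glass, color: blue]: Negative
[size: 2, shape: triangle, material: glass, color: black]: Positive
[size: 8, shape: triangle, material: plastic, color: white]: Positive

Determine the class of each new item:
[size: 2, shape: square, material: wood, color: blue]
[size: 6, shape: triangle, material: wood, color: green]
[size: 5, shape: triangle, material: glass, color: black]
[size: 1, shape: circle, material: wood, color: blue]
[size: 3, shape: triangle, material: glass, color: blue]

Negative, Positive, Positive, Negative, Positive

The simplest hypothesis consistent with all the labels is: shape is triangle.
[size: 2, shape: square, material: wood, color: blue] — shape is square, hence Negative. [size: 6, shape: triangle, material: wood, color: green] — shape is triangle, hence Positive. [size: 5, shape: triangle, material: glass, color: black] — shape is triangle, hence Positive. [size: 1, shape: circle, material: wood, color: blue] — shape is circle, hence Negative. [size: 3, shape: triangle, material: glass, color: blue] — shape is triangle, hence Positive.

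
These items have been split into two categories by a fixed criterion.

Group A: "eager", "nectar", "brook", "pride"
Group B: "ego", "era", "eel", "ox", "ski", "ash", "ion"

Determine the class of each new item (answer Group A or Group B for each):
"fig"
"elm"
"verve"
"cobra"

The simplest hypothesis consistent with all the labels is: length ≥ 5.
"fig" — length 3, hence Group B. "elm" — length 3, hence Group B. "verve" — length 5, hence Group A. "cobra" — length 5, hence Group A.

Group B, Group B, Group A, Group A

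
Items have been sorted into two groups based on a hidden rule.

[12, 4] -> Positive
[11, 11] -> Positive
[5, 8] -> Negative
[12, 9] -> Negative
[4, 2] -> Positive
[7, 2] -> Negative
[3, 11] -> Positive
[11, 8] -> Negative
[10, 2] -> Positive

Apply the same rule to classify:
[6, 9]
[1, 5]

Negative, Positive

Rule: sum is even. This holds for each 'Positive' example and fails for each 'Negative' one.
Negative: [6, 9], since 6+9 = 15. Positive: [1, 5], since 1+5 = 6.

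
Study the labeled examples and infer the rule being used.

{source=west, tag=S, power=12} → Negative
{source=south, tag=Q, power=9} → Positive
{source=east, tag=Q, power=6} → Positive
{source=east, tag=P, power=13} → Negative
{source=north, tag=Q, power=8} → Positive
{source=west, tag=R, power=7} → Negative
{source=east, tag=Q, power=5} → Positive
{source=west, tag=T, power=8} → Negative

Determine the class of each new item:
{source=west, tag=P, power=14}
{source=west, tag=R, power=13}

Negative, Negative

One predicate separates the groups cleanly: tag is Q.
{source=west, tag=P, power=14} → tag is P → Negative. {source=west, tag=R, power=13} → tag is R → Negative.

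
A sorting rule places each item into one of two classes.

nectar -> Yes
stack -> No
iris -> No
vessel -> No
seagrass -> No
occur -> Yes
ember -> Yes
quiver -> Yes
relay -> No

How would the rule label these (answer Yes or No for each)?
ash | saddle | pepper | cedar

No, No, Yes, Yes

All 'Yes' examples share one property — ends with 'r' — and every 'No' example lacks it.
No: ash, since ends with 'h'.
No: saddle, since ends with 'e'.
Yes: pepper, since ends with 'r'.
Yes: cedar, since ends with 'r'.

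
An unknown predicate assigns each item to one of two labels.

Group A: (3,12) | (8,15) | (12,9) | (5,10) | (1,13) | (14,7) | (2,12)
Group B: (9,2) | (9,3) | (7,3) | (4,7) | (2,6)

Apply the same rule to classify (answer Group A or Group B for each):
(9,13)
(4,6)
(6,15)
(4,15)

Group A, Group B, Group A, Group A

Every 'Group A' example satisfies: sum ≥ 14. None of the 'Group B' examples do.
(9,13): 9+13 = 22, qualifies → Group A.
(4,6): 4+6 = 10, fails the rule → Group B.
(6,15): 6+15 = 21, qualifies → Group A.
(4,15): 4+15 = 19, qualifies → Group A.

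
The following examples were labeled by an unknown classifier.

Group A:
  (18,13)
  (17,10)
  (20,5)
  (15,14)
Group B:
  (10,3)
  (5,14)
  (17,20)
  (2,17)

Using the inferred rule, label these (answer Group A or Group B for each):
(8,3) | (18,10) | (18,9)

Group B, Group A, Group A

The pattern is that an item is 'Group A' exactly when: first > second AND sum ≥ 19.
(8,3) → 8 > 3, 8+3 = 11 → Group B. (18,10) → 18 > 10, 18+10 = 28 → Group A. (18,9) → 18 > 9, 18+9 = 27 → Group A.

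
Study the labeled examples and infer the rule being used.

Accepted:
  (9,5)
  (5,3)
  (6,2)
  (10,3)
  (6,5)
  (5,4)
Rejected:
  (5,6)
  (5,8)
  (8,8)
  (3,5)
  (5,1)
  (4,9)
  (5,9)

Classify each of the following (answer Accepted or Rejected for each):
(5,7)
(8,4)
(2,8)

The distinguishing property — first > second AND sum ≥ 8 — holds for all the 'Accepted' cases and none of the 'Rejected' cases.
Rejected: (5,7), since 5 < 7, 5+7 = 12.
Accepted: (8,4), since 8 > 4, 8+4 = 12.
Rejected: (2,8), since 2 < 8, 2+8 = 10.

Rejected, Accepted, Rejected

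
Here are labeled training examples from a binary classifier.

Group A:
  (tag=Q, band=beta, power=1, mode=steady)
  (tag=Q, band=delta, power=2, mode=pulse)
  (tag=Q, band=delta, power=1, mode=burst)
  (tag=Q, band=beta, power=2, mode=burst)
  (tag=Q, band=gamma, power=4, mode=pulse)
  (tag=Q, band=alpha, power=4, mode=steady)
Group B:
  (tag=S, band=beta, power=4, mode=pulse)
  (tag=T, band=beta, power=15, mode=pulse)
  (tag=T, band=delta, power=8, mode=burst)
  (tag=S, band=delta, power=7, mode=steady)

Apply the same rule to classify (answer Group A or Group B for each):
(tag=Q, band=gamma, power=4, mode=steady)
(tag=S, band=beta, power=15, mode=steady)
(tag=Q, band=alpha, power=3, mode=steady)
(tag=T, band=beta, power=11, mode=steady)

Group A, Group B, Group A, Group B

One predicate separates the groups cleanly: tag is Q.
(tag=Q, band=gamma, power=4, mode=steady): tag is Q, qualifies → Group A. (tag=S, band=beta, power=15, mode=steady): tag is S, does not pass → Group B. (tag=Q, band=alpha, power=3, mode=steady): tag is Q, qualifies → Group A. (tag=T, band=beta, power=11, mode=steady): tag is T, does not pass → Group B.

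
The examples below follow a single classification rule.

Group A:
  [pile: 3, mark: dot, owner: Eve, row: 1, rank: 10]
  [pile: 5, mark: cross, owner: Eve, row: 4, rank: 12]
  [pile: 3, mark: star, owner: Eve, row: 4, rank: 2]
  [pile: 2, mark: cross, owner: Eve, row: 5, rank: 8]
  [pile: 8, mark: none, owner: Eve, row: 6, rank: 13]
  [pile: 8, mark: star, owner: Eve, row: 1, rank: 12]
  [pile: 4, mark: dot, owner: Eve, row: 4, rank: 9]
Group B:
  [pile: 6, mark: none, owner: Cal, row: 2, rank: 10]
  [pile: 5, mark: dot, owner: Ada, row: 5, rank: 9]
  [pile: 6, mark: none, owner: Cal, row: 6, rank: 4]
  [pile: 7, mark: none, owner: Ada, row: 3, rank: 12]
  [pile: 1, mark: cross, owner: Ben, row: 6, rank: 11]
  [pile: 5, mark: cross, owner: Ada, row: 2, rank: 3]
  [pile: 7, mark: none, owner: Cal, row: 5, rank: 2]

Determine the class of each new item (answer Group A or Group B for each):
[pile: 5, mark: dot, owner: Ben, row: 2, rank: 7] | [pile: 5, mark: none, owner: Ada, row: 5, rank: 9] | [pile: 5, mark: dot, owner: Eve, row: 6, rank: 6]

Group B, Group B, Group A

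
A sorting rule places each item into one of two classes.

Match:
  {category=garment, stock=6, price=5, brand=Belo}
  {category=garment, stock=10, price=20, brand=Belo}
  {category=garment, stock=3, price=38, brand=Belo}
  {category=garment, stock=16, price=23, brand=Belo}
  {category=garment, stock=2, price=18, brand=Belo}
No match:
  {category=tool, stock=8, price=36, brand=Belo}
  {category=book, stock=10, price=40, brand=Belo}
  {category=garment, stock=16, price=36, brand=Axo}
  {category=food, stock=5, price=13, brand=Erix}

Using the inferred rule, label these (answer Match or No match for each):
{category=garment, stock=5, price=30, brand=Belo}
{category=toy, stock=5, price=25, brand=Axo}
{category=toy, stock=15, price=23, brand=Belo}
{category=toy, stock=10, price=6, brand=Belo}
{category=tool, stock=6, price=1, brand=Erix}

Match, No match, No match, No match, No match

The rule appears to be: brand is Belo AND category is garment.
{category=garment, stock=5, price=30, brand=Belo}: brand is Belo, category is garment — fits, so Match.
{category=toy, stock=5, price=25, brand=Axo}: brand is Axo, category is toy — does not fit, so No match.
{category=toy, stock=15, price=23, brand=Belo}: brand is Belo, category is toy — does not fit, so No match.
{category=toy, stock=10, price=6, brand=Belo}: brand is Belo, category is toy — does not fit, so No match.
{category=tool, stock=6, price=1, brand=Erix}: brand is Erix, category is tool — does not fit, so No match.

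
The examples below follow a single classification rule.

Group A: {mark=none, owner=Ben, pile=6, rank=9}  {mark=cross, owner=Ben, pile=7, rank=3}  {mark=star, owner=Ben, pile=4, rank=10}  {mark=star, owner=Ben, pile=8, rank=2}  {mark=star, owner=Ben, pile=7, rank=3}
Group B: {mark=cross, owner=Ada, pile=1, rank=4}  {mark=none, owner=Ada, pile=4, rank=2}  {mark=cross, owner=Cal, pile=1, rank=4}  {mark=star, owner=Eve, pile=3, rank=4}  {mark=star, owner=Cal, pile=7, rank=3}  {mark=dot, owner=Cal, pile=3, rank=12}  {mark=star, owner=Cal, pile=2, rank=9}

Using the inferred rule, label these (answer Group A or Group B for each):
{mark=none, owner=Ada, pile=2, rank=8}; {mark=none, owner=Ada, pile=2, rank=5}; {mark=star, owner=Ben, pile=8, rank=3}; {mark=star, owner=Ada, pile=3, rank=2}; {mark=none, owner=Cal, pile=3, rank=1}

Looking at the examples, the only property every 'Group A' case has and every 'Group B' case lacks is: owner is Ben.
{mark=none, owner=Ada, pile=2, rank=8}: owner is Ada, fails the rule → Group B.
{mark=none, owner=Ada, pile=2, rank=5}: owner is Ada, fails the rule → Group B.
{mark=star, owner=Ben, pile=8, rank=3}: owner is Ben, passes → Group A.
{mark=star, owner=Ada, pile=3, rank=2}: owner is Ada, fails the rule → Group B.
{mark=none, owner=Cal, pile=3, rank=1}: owner is Cal, fails the rule → Group B.

Group B, Group B, Group A, Group B, Group B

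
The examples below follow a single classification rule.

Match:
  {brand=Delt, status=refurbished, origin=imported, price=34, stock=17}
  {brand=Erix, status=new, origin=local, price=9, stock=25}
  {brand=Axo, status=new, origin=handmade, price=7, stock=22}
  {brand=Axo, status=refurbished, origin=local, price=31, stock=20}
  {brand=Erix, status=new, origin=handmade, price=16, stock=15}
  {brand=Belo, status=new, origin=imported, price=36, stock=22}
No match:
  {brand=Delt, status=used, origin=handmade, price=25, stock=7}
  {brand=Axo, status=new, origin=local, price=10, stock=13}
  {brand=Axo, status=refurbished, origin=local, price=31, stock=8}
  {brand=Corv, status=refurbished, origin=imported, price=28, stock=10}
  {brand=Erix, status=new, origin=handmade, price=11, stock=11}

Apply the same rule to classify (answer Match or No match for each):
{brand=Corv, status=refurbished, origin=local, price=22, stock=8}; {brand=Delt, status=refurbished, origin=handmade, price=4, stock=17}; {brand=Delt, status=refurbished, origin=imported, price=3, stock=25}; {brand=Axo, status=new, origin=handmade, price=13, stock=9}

No match, Match, Match, No match

Every 'Match' example satisfies: stock ≥ 15. None of the 'No match' examples do.
{brand=Corv, status=refurbished, origin=local, price=22, stock=8} — stock = 8, hence No match. {brand=Delt, status=refurbished, origin=handmade, price=4, stock=17} — stock = 17, hence Match. {brand=Delt, status=refurbished, origin=imported, price=3, stock=25} — stock = 25, hence Match. {brand=Axo, status=new, origin=handmade, price=13, stock=9} — stock = 9, hence No match.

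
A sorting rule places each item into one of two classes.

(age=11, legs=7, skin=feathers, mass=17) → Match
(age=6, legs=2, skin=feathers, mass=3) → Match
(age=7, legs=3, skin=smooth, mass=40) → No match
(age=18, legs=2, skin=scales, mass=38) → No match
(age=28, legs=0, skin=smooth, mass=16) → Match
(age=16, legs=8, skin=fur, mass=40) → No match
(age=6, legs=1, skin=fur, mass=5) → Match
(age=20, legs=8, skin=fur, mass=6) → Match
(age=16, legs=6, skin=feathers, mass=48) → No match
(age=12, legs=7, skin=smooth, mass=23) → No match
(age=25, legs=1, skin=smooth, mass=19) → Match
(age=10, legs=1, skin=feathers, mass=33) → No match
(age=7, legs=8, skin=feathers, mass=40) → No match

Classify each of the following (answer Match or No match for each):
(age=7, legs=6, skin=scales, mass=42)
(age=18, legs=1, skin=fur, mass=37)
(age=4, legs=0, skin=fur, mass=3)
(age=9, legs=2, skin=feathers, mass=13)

No match, No match, Match, Match

One predicate separates the groups cleanly: mass ≤ 19.
(age=7, legs=6, skin=scales, mass=42): No match (mass = 42). (age=18, legs=1, skin=fur, mass=37): No match (mass = 37). (age=4, legs=0, skin=fur, mass=3): Match (mass = 3). (age=9, legs=2, skin=feathers, mass=13): Match (mass = 13).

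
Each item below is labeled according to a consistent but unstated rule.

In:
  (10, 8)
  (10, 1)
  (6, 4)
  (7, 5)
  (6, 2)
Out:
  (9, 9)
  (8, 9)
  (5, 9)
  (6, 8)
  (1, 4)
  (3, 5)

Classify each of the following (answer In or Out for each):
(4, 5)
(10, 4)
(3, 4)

Out, In, Out

One predicate separates the groups cleanly: first > second.
(4, 5): 4 < 5, doesn't qualify → Out.
(10, 4): 10 > 4, has this property → In.
(3, 4): 3 < 4, doesn't qualify → Out.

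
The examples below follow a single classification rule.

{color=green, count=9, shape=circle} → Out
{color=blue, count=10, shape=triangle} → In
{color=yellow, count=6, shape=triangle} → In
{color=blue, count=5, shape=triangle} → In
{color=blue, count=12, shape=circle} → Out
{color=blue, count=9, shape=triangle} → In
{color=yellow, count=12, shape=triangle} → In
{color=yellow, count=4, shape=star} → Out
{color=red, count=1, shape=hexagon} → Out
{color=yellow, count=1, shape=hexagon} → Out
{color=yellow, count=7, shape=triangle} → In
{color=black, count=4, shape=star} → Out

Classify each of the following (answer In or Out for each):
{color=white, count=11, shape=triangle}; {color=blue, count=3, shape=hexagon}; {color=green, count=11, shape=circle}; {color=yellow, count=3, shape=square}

One predicate separates the groups cleanly: shape is triangle.
{color=white, count=11, shape=triangle} — shape is triangle, hence In.
{color=blue, count=3, shape=hexagon} — shape is hexagon, hence Out.
{color=green, count=11, shape=circle} — shape is circle, hence Out.
{color=yellow, count=3, shape=square} — shape is square, hence Out.

In, Out, Out, Out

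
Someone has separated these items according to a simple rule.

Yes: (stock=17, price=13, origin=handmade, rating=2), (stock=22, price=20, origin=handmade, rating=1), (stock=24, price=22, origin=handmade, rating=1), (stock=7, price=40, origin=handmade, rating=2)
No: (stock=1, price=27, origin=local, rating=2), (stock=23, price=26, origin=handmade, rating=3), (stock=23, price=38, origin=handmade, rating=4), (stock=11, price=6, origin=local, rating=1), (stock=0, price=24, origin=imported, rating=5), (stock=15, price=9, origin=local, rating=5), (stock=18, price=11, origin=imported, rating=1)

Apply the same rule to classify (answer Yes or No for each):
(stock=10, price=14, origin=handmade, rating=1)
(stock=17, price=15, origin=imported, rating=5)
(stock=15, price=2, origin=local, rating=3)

The classifier is using: origin is handmade AND rating ≤ 2.

Yes, No, No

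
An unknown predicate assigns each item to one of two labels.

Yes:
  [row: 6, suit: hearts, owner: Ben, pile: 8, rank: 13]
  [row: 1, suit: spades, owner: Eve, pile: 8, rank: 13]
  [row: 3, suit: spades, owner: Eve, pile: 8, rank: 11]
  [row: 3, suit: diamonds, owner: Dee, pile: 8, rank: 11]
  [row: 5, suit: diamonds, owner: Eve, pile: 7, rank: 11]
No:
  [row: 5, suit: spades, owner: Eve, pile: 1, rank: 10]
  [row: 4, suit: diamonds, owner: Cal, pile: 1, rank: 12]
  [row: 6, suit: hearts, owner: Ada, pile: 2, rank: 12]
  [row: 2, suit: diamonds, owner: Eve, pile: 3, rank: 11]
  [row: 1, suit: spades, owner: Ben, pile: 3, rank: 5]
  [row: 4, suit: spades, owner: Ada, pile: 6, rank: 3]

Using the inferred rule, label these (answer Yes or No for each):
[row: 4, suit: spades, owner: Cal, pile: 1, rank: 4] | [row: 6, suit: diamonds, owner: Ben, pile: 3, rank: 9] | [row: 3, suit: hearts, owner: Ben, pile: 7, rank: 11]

No, No, Yes

The classifier is using: pile ≥ 7.
[row: 4, suit: spades, owner: Cal, pile: 1, rank: 4]: pile = 1 — does not pass, so No. [row: 6, suit: diamonds, owner: Ben, pile: 3, rank: 9]: pile = 3 — does not pass, so No. [row: 3, suit: hearts, owner: Ben, pile: 7, rank: 11]: pile = 7 — passes, so Yes.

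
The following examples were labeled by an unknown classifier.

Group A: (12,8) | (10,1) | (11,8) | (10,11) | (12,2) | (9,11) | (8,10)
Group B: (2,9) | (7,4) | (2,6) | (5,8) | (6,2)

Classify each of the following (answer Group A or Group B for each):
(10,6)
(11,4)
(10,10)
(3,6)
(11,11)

Group A, Group A, Group A, Group B, Group A

The pattern is that an item is 'Group A' exactly when: first ≥ 8.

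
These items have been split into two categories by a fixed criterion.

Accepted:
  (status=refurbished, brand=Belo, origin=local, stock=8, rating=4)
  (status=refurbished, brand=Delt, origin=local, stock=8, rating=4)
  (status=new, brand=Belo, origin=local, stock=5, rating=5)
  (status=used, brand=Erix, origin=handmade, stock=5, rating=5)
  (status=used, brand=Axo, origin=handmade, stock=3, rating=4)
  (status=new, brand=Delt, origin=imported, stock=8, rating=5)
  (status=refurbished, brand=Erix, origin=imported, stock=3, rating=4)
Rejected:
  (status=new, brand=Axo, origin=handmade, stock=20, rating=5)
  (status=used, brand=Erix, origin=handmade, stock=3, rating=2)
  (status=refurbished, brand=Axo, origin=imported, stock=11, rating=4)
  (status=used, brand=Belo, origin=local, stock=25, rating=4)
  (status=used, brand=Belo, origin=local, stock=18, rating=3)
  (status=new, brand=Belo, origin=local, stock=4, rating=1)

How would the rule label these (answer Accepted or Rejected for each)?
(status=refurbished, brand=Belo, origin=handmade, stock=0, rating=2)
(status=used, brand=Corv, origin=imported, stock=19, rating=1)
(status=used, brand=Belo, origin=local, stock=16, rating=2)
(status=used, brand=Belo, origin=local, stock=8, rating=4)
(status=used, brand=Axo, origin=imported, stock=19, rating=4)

Rejected, Rejected, Rejected, Accepted, Rejected

All 'Accepted' examples share one property — stock ≤ 8 AND rating ≥ 3 — and every 'Rejected' example lacks it.
(status=refurbished, brand=Belo, origin=handmade, stock=0, rating=2) — stock = 0, rating = 2, hence Rejected. (status=used, brand=Corv, origin=imported, stock=19, rating=1) — stock = 19, rating = 1, hence Rejected. (status=used, brand=Belo, origin=local, stock=16, rating=2) — stock = 16, rating = 2, hence Rejected. (status=used, brand=Belo, origin=local, stock=8, rating=4) — stock = 8, rating = 4, hence Accepted. (status=used, brand=Axo, origin=imported, stock=19, rating=4) — stock = 19, rating = 4, hence Rejected.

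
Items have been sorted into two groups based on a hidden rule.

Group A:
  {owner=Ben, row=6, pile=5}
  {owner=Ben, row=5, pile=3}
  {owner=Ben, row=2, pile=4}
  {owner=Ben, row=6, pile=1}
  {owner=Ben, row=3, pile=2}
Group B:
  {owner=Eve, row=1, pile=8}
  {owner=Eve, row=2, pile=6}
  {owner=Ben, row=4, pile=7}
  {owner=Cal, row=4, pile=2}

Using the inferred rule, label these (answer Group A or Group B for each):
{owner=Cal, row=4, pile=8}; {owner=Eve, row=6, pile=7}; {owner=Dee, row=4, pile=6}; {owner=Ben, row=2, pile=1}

The common property of the 'Group A' items is: owner is Ben AND pile ≤ 5. No 'Group B' item has it.
{owner=Cal, row=4, pile=8}: owner is Cal, pile = 8 — fails the rule, so Group B.
{owner=Eve, row=6, pile=7}: owner is Eve, pile = 7 — fails the rule, so Group B.
{owner=Dee, row=4, pile=6}: owner is Dee, pile = 6 — fails the rule, so Group B.
{owner=Ben, row=2, pile=1}: owner is Ben, pile = 1 — checks out, so Group A.

Group B, Group B, Group B, Group A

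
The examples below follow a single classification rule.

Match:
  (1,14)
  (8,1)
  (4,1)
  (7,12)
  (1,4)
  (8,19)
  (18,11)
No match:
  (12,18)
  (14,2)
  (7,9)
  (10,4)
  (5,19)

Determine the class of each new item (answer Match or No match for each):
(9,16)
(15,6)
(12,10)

Match, Match, No match

One predicate separates the groups cleanly: sum is odd.
(9,16): 9+16 = 25, satisfies this → Match.
(15,6): 15+6 = 21, satisfies this → Match.
(12,10): 12+10 = 22, doesn't qualify → No match.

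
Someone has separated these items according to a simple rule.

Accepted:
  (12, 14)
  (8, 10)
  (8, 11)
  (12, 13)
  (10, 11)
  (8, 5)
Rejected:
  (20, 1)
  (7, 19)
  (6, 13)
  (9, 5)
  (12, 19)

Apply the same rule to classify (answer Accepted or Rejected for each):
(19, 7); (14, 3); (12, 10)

Rejected, Rejected, Accepted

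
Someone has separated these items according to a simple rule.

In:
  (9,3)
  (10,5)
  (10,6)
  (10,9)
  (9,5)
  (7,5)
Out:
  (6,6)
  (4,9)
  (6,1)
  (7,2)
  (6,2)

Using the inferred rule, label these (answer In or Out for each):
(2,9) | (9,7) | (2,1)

The rule appears to be: first > second AND sum ≥ 12.
(2,9): Out (2 < 9, 2+9 = 11).
(9,7): In (9 > 7, 9+7 = 16).
(2,1): Out (2 > 1, 2+1 = 3).

Out, In, Out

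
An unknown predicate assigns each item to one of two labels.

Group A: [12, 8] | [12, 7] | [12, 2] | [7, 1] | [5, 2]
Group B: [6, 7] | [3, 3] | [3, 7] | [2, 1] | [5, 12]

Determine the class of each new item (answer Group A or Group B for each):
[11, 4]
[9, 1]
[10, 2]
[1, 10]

The common property of the 'Group A' items is: first > second AND sum ≥ 6. No 'Group B' item has it.
[11, 4]: Group A (11 > 4, 11+4 = 15). [9, 1]: Group A (9 > 1, 9+1 = 10). [10, 2]: Group A (10 > 2, 10+2 = 12). [1, 10]: Group B (1 < 10, 1+10 = 11).

Group A, Group A, Group A, Group B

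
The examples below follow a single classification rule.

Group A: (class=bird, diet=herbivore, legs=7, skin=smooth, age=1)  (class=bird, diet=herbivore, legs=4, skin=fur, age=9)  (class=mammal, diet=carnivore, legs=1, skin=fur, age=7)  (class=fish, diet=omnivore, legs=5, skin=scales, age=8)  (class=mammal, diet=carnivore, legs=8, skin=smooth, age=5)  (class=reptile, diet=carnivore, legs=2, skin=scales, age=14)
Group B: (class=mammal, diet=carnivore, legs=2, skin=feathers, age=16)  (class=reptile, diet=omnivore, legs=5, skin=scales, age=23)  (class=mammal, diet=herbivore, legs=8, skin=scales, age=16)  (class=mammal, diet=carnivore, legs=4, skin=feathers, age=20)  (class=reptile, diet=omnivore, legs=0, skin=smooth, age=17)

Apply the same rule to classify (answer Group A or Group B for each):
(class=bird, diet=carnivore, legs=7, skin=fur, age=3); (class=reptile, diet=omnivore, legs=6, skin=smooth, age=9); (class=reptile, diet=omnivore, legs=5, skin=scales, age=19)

Group A, Group A, Group B

The distinguishing property — age ≤ 14 — holds for all the 'Group A' cases and none of the 'Group B' cases.
(class=bird, diet=carnivore, legs=7, skin=fur, age=3): age = 3, qualifies → Group A. (class=reptile, diet=omnivore, legs=6, skin=smooth, age=9): age = 9, qualifies → Group A. (class=reptile, diet=omnivore, legs=5, skin=scales, age=19): age = 19, doesn't match → Group B.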